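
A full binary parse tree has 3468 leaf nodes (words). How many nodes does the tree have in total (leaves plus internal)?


Leaf nodes (terminals): 3468
Internal nodes = n - 1 = 3468 - 1 = 3467
Total = leaves + internal = 3468 + 3467 = 6935

6935


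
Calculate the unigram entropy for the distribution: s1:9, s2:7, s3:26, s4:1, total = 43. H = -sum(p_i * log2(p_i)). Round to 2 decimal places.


Computing entropy H = -sum(p_i * log2(p_i)):
  s1: p = 9/43 = 0.2093, -p*log2(p) = 0.4723
  s2: p = 7/43 = 0.1628, -p*log2(p) = 0.4263
  s3: p = 26/43 = 0.6047, -p*log2(p) = 0.4389
  s4: p = 1/43 = 0.0233, -p*log2(p) = 0.1262
H = sum of terms = 1.4637
Rounded to 2 decimals: 1.46

1.46


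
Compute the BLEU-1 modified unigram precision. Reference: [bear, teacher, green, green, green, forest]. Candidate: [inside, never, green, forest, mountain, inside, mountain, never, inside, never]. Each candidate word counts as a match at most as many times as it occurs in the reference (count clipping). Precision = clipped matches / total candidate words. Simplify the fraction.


Reference word counts: {'bear': 1, 'forest': 1, 'green': 3, 'teacher': 1}
Checking each candidate word (with clipping):
  'inside' -> not in reference -> no match (matches: 0)
  'never' -> not in reference -> no match (matches: 0)
  'green' -> in reference (ref count 3, used 1/3) -> match (matches: 1)
  'forest' -> in reference (ref count 1, used 1/1) -> match (matches: 2)
  'mountain' -> not in reference -> no match (matches: 2)
  'inside' -> not in reference -> no match (matches: 2)
  'mountain' -> not in reference -> no match (matches: 2)
  'never' -> not in reference -> no match (matches: 2)
  'inside' -> not in reference -> no match (matches: 2)
  'never' -> not in reference -> no match (matches: 2)
Clipped matches: 2, Candidate length: 10
Precision = 2/10 = 1/5

1/5


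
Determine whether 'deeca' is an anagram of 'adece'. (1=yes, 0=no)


Sort characters of 'deeca': 'acdee'
Sort characters of 'adece': 'acdee'
Sorted forms match -> they ARE anagrams
Result: 1

1


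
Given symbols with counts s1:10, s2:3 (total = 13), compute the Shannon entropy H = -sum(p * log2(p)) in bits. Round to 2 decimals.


Computing entropy H = -sum(p_i * log2(p_i)):
  s1: p = 10/13 = 0.7692, -p*log2(p) = 0.2912
  s2: p = 3/13 = 0.2308, -p*log2(p) = 0.4882
H = sum of terms = 0.7794
Rounded to 2 decimals: 0.78

0.78


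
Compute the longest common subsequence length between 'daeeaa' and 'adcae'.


DP table for LCS of 'daeeaa' and 'adcae':
       a  d  c  a  e
    0  0  0  0  0  0
  d 0  0  1  1  1  1
  a 0  1  1  1  2  2
  e 0  1  1  1  2  3
  e 0  1  1  1  2  3
  a 0  1  1  1  2  3
  a 0  1  1  1  2  3
LCS: 'dae'
LCS length = 3

3


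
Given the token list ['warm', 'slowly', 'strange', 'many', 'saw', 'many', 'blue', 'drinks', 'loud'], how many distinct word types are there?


Listing all tokens and tracking unique types:
  Token 1: 'warm' -> NEW (unique so far: 1)
  Token 2: 'slowly' -> NEW (unique so far: 2)
  Token 3: 'strange' -> NEW (unique so far: 3)
  Token 4: 'many' -> NEW (unique so far: 4)
  Token 5: 'saw' -> NEW (unique so far: 5)
  Token 6: 'many' -> duplicate (unique so far: 5)
  Token 7: 'blue' -> NEW (unique so far: 6)
  Token 8: 'drinks' -> NEW (unique so far: 7)
  Token 9: 'loud' -> NEW (unique so far: 8)
Unique types: ('blue', 'drinks', 'loud', 'many', 'saw', 'slowly', 'strange', 'warm')
Vocabulary size: 8

8


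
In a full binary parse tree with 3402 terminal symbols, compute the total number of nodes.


Leaf nodes (terminals): 3402
Internal nodes = n - 1 = 3402 - 1 = 3401
Total = leaves + internal = 3402 + 3401 = 6803

6803


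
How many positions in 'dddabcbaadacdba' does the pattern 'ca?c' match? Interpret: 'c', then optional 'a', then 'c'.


Pattern: ca?c means 'c', then optional 'a', then 'c'.
Scanning 'dddabcbaadacdba' position-by-position:
  Pos 0: window 'ddd' -> no
  Pos 1: window 'dda' -> no
  Pos 2: window 'dab' -> no
  Pos 3: window 'abc' -> no
  Pos 4: window 'bcb' -> no
  Pos 5: window 'cba' -> no
  Pos 6: window 'baa' -> no
  Pos 7: window 'aad' -> no
  Pos 8: window 'ada' -> no
  Pos 9: window 'dac' -> no
  Pos 10: window 'acd' -> no
  Pos 11: window 'cdb' -> no
  Pos 12: window 'dba' -> no
  Pos 13: window 'ba' -> no
  Pos 14: window 'a' -> no
Total matches: 0

0


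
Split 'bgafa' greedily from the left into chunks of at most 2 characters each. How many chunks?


'bgafa' has 5 characters.
Chunking with max size 2:
  Chunk 1: 'bg' (positions 0-1)
  Chunk 2: 'af' (positions 2-3)
  Chunk 3: 'a' (positions 4-4)
Total chunks: ceil(5 / 2) = 3

3


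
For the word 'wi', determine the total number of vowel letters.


Scanning each character of 'wi':
  Position 1: 'w' -> consonant (running count: 0)
  Position 2: 'i' -> vowel (running count: 1)
Total vowels: 1

1


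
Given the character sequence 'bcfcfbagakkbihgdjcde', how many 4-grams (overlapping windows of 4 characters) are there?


String 'bcfcfbagakkbihgdjcde' has length L = 20.
Number of overlapping n-grams = L - n + 1
Substituting: 20 - 4 + 1 = 17

17


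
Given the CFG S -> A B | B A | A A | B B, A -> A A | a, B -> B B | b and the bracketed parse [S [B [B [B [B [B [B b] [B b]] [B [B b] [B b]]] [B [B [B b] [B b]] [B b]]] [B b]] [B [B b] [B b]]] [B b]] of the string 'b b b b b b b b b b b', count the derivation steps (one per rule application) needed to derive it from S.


Every bracketed nonterminal node [X ...] in the tree is produced by exactly one rule application.
Reading the tree off as a leftmost derivation:
  Step 1: S  =>  B B   (applied S -> B B)
  Step 2: B B  =>  B B B   (applied B -> B B)
  Step 3: B B B  =>  B B B B   (applied B -> B B)
  Step 4: B B B B  =>  B B B B B   (applied B -> B B)
  Step 5: B B B B B  =>  B B B B B B   (applied B -> B B)
  Step 6: B B B B B B  =>  B B B B B B B   (applied B -> B B)
  Step 7: B B B B B B B  =>  b B B B B B B   (applied B -> b)
  Step 8: b B B B B B B  =>  b b B B B B B   (applied B -> b)
  Step 9: b b B B B B B  =>  b b B B B B B B   (applied B -> B B)
  Step 10: b b B B B B B B  =>  b b b B B B B B   (applied B -> b)
  Step 11: b b b B B B B B  =>  b b b b B B B B   (applied B -> b)
  Step 12: b b b b B B B B  =>  b b b b B B B B B   (applied B -> B B)
  Step 13: b b b b B B B B B  =>  b b b b B B B B B B   (applied B -> B B)
  Step 14: b b b b B B B B B B  =>  b b b b b B B B B B   (applied B -> b)
  Step 15: b b b b b B B B B B  =>  b b b b b b B B B B   (applied B -> b)
  Step 16: b b b b b b B B B B  =>  b b b b b b b B B B   (applied B -> b)
  Step 17: b b b b b b b B B B  =>  b b b b b b b b B B   (applied B -> b)
  Step 18: b b b b b b b b B B  =>  b b b b b b b b B B B   (applied B -> B B)
  Step 19: b b b b b b b b B B B  =>  b b b b b b b b b B B   (applied B -> b)
  Step 20: b b b b b b b b b B B  =>  b b b b b b b b b b B   (applied B -> b)
  Step 21: b b b b b b b b b b B  =>  b b b b b b b b b b b   (applied B -> b)
Final yield: b b b b b b b b b b b
Total rewrite steps: 21

21


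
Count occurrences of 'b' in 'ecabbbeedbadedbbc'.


Scanning 'ecabbbeedbadedbbc' for 'b':
  Position 3: 'b' -> MATCH (count: 1)
  Position 4: 'b' -> MATCH (count: 2)
  Position 5: 'b' -> MATCH (count: 3)
  Position 9: 'b' -> MATCH (count: 4)
  Position 14: 'b' -> MATCH (count: 5)
  Position 15: 'b' -> MATCH (count: 6)
Total occurrences of 'b': 6

6


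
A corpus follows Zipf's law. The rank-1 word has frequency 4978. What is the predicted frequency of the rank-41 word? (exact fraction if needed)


Zipf's law: freq(rank) = f1 / rank
f1 = 4978, rank = 41
freq = 4978 / 41
GCD(4978, 41) = 1
Simplified: 4978/41

4978/41


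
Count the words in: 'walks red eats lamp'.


Counting words by splitting on spaces:
  Word 1: 'walks'
  Word 2: 'red'
  Word 3: 'eats'
  Word 4: 'lamp'
Total words: 4

4


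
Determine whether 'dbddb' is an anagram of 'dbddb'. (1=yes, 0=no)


Sort characters of 'dbddb': 'bbddd'
Sort characters of 'dbddb': 'bbddd'
Sorted forms match -> they ARE anagrams
Result: 1

1


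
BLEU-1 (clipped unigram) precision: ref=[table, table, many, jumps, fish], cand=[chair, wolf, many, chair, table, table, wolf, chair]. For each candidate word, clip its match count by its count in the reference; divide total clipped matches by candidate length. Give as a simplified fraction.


Reference word counts: {'fish': 1, 'jumps': 1, 'many': 1, 'table': 2}
Checking each candidate word (with clipping):
  'chair' -> not in reference -> no match (matches: 0)
  'wolf' -> not in reference -> no match (matches: 0)
  'many' -> in reference (ref count 1, used 1/1) -> match (matches: 1)
  'chair' -> not in reference -> no match (matches: 1)
  'table' -> in reference (ref count 2, used 1/2) -> match (matches: 2)
  'table' -> in reference (ref count 2, used 2/2) -> match (matches: 3)
  'wolf' -> not in reference -> no match (matches: 3)
  'chair' -> not in reference -> no match (matches: 3)
Clipped matches: 3, Candidate length: 8
Precision = 3/8

3/8


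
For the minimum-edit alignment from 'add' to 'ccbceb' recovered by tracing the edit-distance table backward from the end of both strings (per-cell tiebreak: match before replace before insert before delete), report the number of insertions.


Edit distance = 6. Backtracking from cell (3, 6) with preference match > replace > insert > delete,
then listing the resulting alignment 'add' -> 'ccbceb' left to right:
  Step 1: insert 'c' [insertion #1]
  Step 2: insert 'c' [insertion #2]
  Step 3: insert 'b' [insertion #3]
  Step 4: replace a->c
  Step 5: replace d->e
  Step 6: replace d->b
Total insertions: 3

3


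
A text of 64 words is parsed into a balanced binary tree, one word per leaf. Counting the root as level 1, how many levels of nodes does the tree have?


In a balanced binary tree with n leaves the deepest leaf is ceil(log2(n)) edges below the root,
so counting node levels inclusive of root and leaves gives ceil(log2(n)) + 1 levels.
log2(64) = 6.0000
ceil(6.0000) = 6
levels = 6 + 1 = 7

7


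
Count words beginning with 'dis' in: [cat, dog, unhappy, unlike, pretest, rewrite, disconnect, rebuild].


Checking each word for prefix 'dis':
  'cat' -> no (count: 0)
  'dog' -> no (count: 0)
  'unhappy' -> no (count: 0)
  'unlike' -> no (count: 0)
  'pretest' -> no (count: 0)
  'rewrite' -> no (count: 0)
  'disconnect' -> YES, starts with 'dis' (count: 1)
  'rebuild' -> no (count: 1)
Total with prefix 'dis': 1

1


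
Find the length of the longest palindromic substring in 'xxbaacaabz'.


Scanning 'xxbaacaabz' for palindromic substrings.
Substring at positions 2-8: 'baacaab'.
Check: reverse('baacaab') = 'baacaab' -> palindrome confirmed.
Neighbouring characters ('x' / 'z') break symmetry, so it cannot extend further.
No longer palindromic substring exists; longest length = 7

7


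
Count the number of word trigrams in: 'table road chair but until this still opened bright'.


Word trigrams from [9] words:
  Trigram 1: (table road chair)
  Trigram 2: (road chair but)
  Trigram 3: (chair but until)
  Trigram 4: (but until this)
  Trigram 5: (until this still)
  Trigram 6: (this still opened)
  Trigram 7: (still opened bright)
Total word trigrams: 9 - 2 = 7

7


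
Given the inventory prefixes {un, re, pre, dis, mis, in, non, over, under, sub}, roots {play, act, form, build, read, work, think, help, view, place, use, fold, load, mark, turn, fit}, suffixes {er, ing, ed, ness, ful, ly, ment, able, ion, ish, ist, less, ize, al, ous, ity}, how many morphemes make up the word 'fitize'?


Segmenting 'fitize' against the inventory:
  'fit' -> root (morpheme 1)
  'ize' -> suffix (morpheme 2)
Total morphemes: 2

2


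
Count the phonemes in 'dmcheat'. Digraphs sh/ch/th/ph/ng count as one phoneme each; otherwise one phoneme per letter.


Parsing 'dmcheat' greedily, digraphs first:
  'd' -> consonant phoneme (phonemes so far: 1)
  'm' -> consonant phoneme (phonemes so far: 2)
  'ch' -> digraph (1 consonant phoneme) (phonemes so far: 3)
  'e' -> vowel phoneme (phonemes so far: 4)
  'a' -> vowel phoneme (phonemes so far: 5)
  't' -> consonant phoneme (phonemes so far: 6)
Total phonemes: 6

6


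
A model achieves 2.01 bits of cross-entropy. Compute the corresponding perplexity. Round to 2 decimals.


Perplexity formula: PP = 2^H
H = 2.01
PP = 2^2.01
Decompose: 2^2.01 = 2^2 * 2^0.01
2^2 = 4, 2^0.01 ~ 1.0069556
PP ~ 4 * 1.0069556 = 4.0278224
Rounded to 2 decimals: 4.03

4.03


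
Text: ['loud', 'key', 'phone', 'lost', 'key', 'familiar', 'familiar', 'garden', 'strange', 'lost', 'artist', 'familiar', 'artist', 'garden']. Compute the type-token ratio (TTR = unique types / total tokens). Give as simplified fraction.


Tokens: 14
Unique types: ('artist', 'familiar', 'garden', 'key', 'lost', 'loud', 'phone', 'strange') = 8
TTR = 8/14
Simplify: divide both by 2 -> 4/7
TTR = 4/7

4/7


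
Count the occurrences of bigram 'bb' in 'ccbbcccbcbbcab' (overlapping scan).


Scanning 'ccbbcccbcbbcab' for bigram 'bb':
  Position 0: 'cc' -> no
  Position 1: 'cb' -> no
  Position 2: 'bb' -> MATCH
  Position 3: 'bc' -> no
  Position 4: 'cc' -> no
  Position 5: 'cc' -> no
  Position 6: 'cb' -> no
  Position 7: 'bc' -> no
  Position 8: 'cb' -> no
  Position 9: 'bb' -> MATCH
  Position 10: 'bc' -> no
  Position 11: 'ca' -> no
  Position 12: 'ab' -> no
Total matches: 2

2


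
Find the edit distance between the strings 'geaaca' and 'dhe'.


Building DP table for s1='geaaca' (len 6) and s2='dhe' (len 3):
       d  h  e
    0  1  2  3
  g 1  1  2  3
  e 2  2  2  2
  a 3  3  3  3
  a 4  4  4  4
  c 5  5  5  5
  a 6  6  6  6
Edit distance = dp[6][3] = 6

6


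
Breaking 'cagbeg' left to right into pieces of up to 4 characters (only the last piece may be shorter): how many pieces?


'cagbeg' has 6 characters.
Chunking with max size 4:
  Chunk 1: 'cagb' (positions 0-3)
  Chunk 2: 'eg' (positions 4-5)
Total chunks: ceil(6 / 4) = 2

2


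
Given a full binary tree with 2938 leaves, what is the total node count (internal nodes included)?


Leaf nodes (terminals): 2938
Internal nodes = n - 1 = 2938 - 1 = 2937
Total = leaves + internal = 2938 + 2937 = 5875

5875


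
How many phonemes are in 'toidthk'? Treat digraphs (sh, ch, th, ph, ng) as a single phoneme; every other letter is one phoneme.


Parsing 'toidthk' greedily, digraphs first:
  't' -> consonant phoneme (phonemes so far: 1)
  'o' -> vowel phoneme (phonemes so far: 2)
  'i' -> vowel phoneme (phonemes so far: 3)
  'd' -> consonant phoneme (phonemes so far: 4)
  'th' -> digraph (1 consonant phoneme) (phonemes so far: 5)
  'k' -> consonant phoneme (phonemes so far: 6)
Total phonemes: 6

6


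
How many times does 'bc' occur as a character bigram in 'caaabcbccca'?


Scanning 'caaabcbccca' for bigram 'bc':
  Position 0: 'ca' -> no
  Position 1: 'aa' -> no
  Position 2: 'aa' -> no
  Position 3: 'ab' -> no
  Position 4: 'bc' -> MATCH
  Position 5: 'cb' -> no
  Position 6: 'bc' -> MATCH
  Position 7: 'cc' -> no
  Position 8: 'cc' -> no
  Position 9: 'ca' -> no
Total matches: 2

2


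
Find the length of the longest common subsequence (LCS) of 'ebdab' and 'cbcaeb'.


DP table for LCS of 'ebdab' and 'cbcaeb':
       c  b  c  a  e  b
    0  0  0  0  0  0  0
  e 0  0  0  0  0  1  1
  b 0  0  1  1  1  1  2
  d 0  0  1  1  1  1  2
  a 0  0  1  1  2  2  2
  b 0  0  1  1  2  2  3
LCS: 'bab'
LCS length = 3

3


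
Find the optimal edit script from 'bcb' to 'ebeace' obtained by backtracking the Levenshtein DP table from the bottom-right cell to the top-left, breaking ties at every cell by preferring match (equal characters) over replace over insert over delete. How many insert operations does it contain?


Edit distance = 4. Backtracking from cell (3, 6) with preference match > replace > insert > delete,
then listing the resulting alignment 'bcb' -> 'ebeace' left to right:
  Step 1: insert 'e' [insertion #1]
  Step 2: keep 'b'
  Step 3: insert 'e' [insertion #2]
  Step 4: insert 'a' [insertion #3]
  Step 5: keep 'c'
  Step 6: replace b->e
Total insertions: 3

3


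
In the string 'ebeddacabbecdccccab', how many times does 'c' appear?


Scanning 'ebeddacabbecdccccab' for 'c':
  Position 6: 'c' -> MATCH (count: 1)
  Position 11: 'c' -> MATCH (count: 2)
  Position 13: 'c' -> MATCH (count: 3)
  Position 14: 'c' -> MATCH (count: 4)
  Position 15: 'c' -> MATCH (count: 5)
  Position 16: 'c' -> MATCH (count: 6)
Total occurrences of 'c': 6

6


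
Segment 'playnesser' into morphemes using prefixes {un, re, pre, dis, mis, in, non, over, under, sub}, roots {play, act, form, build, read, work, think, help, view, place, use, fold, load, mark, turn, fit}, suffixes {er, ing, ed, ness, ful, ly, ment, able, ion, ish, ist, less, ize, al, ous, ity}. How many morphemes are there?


Segmenting 'playnesser' against the inventory:
  'play' -> root (morpheme 1)
  'ness' -> suffix (morpheme 2)
  'er' -> suffix (morpheme 3)
Total morphemes: 3

3


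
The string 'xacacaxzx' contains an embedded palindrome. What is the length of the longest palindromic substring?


Scanning 'xacacaxzx' for palindromic substrings.
Substring at positions 0-6: 'xacacax'.
Check: reverse('xacacax') = 'xacacax' -> palindrome confirmed.
Neighbouring characters ('-' / 'z') break symmetry, so it cannot extend further.
No longer palindromic substring exists; longest length = 7

7


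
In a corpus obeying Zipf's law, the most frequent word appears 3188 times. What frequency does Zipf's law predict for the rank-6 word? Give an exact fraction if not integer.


Zipf's law: freq(rank) = f1 / rank
f1 = 3188, rank = 6
freq = 3188 / 6
GCD(3188, 6) = 2
Simplified: 1594/3

1594/3


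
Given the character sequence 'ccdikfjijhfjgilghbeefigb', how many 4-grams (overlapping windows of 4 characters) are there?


String 'ccdikfjijhfjgilghbeefigb' has length L = 24.
Number of overlapping n-grams = L - n + 1
Substituting: 24 - 4 + 1 = 21

21


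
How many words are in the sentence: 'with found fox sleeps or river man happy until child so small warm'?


Counting words by splitting on spaces:
  Word 1: 'with'
  Word 2: 'found'
  Word 3: 'fox'
  Word 4: 'sleeps'
  Word 5: 'or'
  Word 6: 'river'
  Word 7: 'man'
  Word 8: 'happy'
  Word 9: 'until'
  Word 10: 'child'
  Word 11: 'so'
  Word 12: 'small'
  Word 13: 'warm'
Total words: 13

13


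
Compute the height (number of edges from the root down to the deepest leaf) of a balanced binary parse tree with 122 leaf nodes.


In a balanced binary tree with n leaves the deepest leaf is ceil(log2(n)) edges below the root.
log2(122) = 6.9307
ceil(6.9307) = 7
height (edges) = 7

7


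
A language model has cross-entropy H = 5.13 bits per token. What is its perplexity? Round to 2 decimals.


Perplexity formula: PP = 2^H
H = 5.13
PP = 2^5.13
Decompose: 2^5.13 = 2^5 * 2^0.13
2^5 = 32, 2^0.13 ~ 1.0942937
PP ~ 32 * 1.0942937 = 35.0173984
Rounded to 2 decimals: 35.02

35.02


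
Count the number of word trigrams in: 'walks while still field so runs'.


Word trigrams from [6] words:
  Trigram 1: (walks while still)
  Trigram 2: (while still field)
  Trigram 3: (still field so)
  Trigram 4: (field so runs)
Total word trigrams: 6 - 2 = 4

4


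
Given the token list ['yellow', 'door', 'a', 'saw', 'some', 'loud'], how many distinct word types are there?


Listing all tokens and tracking unique types:
  Token 1: 'yellow' -> NEW (unique so far: 1)
  Token 2: 'door' -> NEW (unique so far: 2)
  Token 3: 'a' -> NEW (unique so far: 3)
  Token 4: 'saw' -> NEW (unique so far: 4)
  Token 5: 'some' -> NEW (unique so far: 5)
  Token 6: 'loud' -> NEW (unique so far: 6)
Unique types: ('a', 'door', 'loud', 'saw', 'some', 'yellow')
Vocabulary size: 6

6


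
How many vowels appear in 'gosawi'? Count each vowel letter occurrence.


Scanning each character of 'gosawi':
  Position 1: 'g' -> consonant (running count: 0)
  Position 2: 'o' -> vowel (running count: 1)
  Position 3: 's' -> consonant (running count: 1)
  Position 4: 'a' -> vowel (running count: 2)
  Position 5: 'w' -> consonant (running count: 2)
  Position 6: 'i' -> vowel (running count: 3)
Total vowels: 3

3


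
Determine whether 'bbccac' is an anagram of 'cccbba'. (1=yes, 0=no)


Sort characters of 'bbccac': 'abbccc'
Sort characters of 'cccbba': 'abbccc'
Sorted forms match -> they ARE anagrams
Result: 1

1


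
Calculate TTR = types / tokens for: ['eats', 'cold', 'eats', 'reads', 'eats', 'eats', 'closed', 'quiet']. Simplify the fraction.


Tokens: 8
Unique types: ('closed', 'cold', 'eats', 'quiet', 'reads') = 5
TTR = 5/8
Already in lowest terms.

5/8


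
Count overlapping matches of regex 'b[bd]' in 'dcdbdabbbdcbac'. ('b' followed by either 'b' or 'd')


Pattern: b[bd] means 'b' followed by either 'b' or 'd'.
Scanning 'dcdbdabbbdcbac' position-by-position:
  Pos 0: window 'dc' -> no
  Pos 1: window 'cd' -> no
  Pos 2: window 'db' -> no
  Pos 3: window 'bd' -> MATCH
  Pos 4: window 'da' -> no
  Pos 5: window 'ab' -> no
  Pos 6: window 'bb' -> MATCH
  Pos 7: window 'bb' -> MATCH
  Pos 8: window 'bd' -> MATCH
  Pos 9: window 'dc' -> no
  Pos 10: window 'cb' -> no
  Pos 11: window 'ba' -> no
  Pos 12: window 'ac' -> no
  Pos 13: window 'c' -> no
Total matches: 4

4


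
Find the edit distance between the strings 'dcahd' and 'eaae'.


Building DP table for s1='dcahd' (len 5) and s2='eaae' (len 4):
       e  a  a  e
    0  1  2  3  4
  d 1  1  2  3  4
  c 2  2  2  3  4
  a 3  3  2  2  3
  h 4  4  3  3  3
  d 5  5  4  4  4
Edit distance = dp[5][4] = 4

4


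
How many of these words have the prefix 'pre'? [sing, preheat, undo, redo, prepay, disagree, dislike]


Checking each word for prefix 'pre':
  'sing' -> no (count: 0)
  'preheat' -> YES, starts with 'pre' (count: 1)
  'undo' -> no (count: 1)
  'redo' -> no (count: 1)
  'prepay' -> YES, starts with 'pre' (count: 2)
  'disagree' -> no (count: 2)
  'dislike' -> no (count: 2)
Total with prefix 'pre': 2

2


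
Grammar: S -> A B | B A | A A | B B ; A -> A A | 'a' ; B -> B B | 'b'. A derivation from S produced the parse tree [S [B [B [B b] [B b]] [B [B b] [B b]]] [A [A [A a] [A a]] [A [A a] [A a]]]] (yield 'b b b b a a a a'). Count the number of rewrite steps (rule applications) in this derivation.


Every bracketed nonterminal node [X ...] in the tree is produced by exactly one rule application.
Reading the tree off as a leftmost derivation:
  Step 1: S  =>  B A   (applied S -> B A)
  Step 2: B A  =>  B B A   (applied B -> B B)
  Step 3: B B A  =>  B B B A   (applied B -> B B)
  Step 4: B B B A  =>  b B B A   (applied B -> b)
  Step 5: b B B A  =>  b b B A   (applied B -> b)
  Step 6: b b B A  =>  b b B B A   (applied B -> B B)
  Step 7: b b B B A  =>  b b b B A   (applied B -> b)
  Step 8: b b b B A  =>  b b b b A   (applied B -> b)
  Step 9: b b b b A  =>  b b b b A A   (applied A -> A A)
  Step 10: b b b b A A  =>  b b b b A A A   (applied A -> A A)
  Step 11: b b b b A A A  =>  b b b b a A A   (applied A -> a)
  Step 12: b b b b a A A  =>  b b b b a a A   (applied A -> a)
  Step 13: b b b b a a A  =>  b b b b a a A A   (applied A -> A A)
  Step 14: b b b b a a A A  =>  b b b b a a a A   (applied A -> a)
  Step 15: b b b b a a a A  =>  b b b b a a a a   (applied A -> a)
Final yield: b b b b a a a a
Total rewrite steps: 15

15


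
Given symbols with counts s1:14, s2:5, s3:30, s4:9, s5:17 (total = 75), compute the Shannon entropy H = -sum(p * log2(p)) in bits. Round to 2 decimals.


Computing entropy H = -sum(p_i * log2(p_i)):
  s1: p = 14/75 = 0.1867, -p*log2(p) = 0.4520
  s2: p = 5/75 = 0.0667, -p*log2(p) = 0.2605
  s3: p = 30/75 = 0.4000, -p*log2(p) = 0.5288
  s4: p = 9/75 = 0.1200, -p*log2(p) = 0.3671
  s5: p = 17/75 = 0.2267, -p*log2(p) = 0.4854
H = sum of terms = 2.0938
Rounded to 2 decimals: 2.09

2.09


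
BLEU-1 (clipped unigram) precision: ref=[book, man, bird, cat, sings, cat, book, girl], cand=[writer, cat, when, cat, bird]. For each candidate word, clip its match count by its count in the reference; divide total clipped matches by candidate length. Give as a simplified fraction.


Reference word counts: {'bird': 1, 'book': 2, 'cat': 2, 'girl': 1, 'man': 1, 'sings': 1}
Checking each candidate word (with clipping):
  'writer' -> not in reference -> no match (matches: 0)
  'cat' -> in reference (ref count 2, used 1/2) -> match (matches: 1)
  'when' -> not in reference -> no match (matches: 1)
  'cat' -> in reference (ref count 2, used 2/2) -> match (matches: 2)
  'bird' -> in reference (ref count 1, used 1/1) -> match (matches: 3)
Clipped matches: 3, Candidate length: 5
Precision = 3/5

3/5


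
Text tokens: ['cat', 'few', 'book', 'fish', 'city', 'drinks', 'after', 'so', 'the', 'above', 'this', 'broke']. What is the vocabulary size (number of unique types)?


Listing all tokens and tracking unique types:
  Token 1: 'cat' -> NEW (unique so far: 1)
  Token 2: 'few' -> NEW (unique so far: 2)
  Token 3: 'book' -> NEW (unique so far: 3)
  Token 4: 'fish' -> NEW (unique so far: 4)
  Token 5: 'city' -> NEW (unique so far: 5)
  Token 6: 'drinks' -> NEW (unique so far: 6)
  Token 7: 'after' -> NEW (unique so far: 7)
  Token 8: 'so' -> NEW (unique so far: 8)
  Token 9: 'the' -> NEW (unique so far: 9)
  Token 10: 'above' -> NEW (unique so far: 10)
  Token 11: 'this' -> NEW (unique so far: 11)
  Token 12: 'broke' -> NEW (unique so far: 12)
Unique types: ('above', 'after', 'book', 'broke', 'cat', 'city', 'drinks', 'few', 'fish', 'so', 'the', 'this')
Vocabulary size: 12

12


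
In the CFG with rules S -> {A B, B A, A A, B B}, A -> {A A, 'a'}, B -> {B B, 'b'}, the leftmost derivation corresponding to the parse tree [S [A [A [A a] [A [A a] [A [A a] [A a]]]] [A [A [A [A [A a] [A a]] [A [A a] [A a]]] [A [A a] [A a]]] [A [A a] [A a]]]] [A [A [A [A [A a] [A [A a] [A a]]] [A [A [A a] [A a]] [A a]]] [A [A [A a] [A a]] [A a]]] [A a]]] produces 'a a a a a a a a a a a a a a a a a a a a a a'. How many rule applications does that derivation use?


Every bracketed nonterminal node [X ...] in the tree is produced by exactly one rule application.
Reading the tree off as a leftmost derivation:
  Step 1: S  =>  A A   (applied S -> A A)
  Step 2: A A  =>  A A A   (applied A -> A A)
  Step 3: A A A  =>  A A A A   (applied A -> A A)
  Step 4: A A A A  =>  a A A A   (applied A -> a)
  Step 5: a A A A  =>  a A A A A   (applied A -> A A)
  Step 6: a A A A A  =>  a a A A A   (applied A -> a)
  Step 7: a a A A A  =>  a a A A A A   (applied A -> A A)
  Step 8: a a A A A A  =>  a a a A A A   (applied A -> a)
  Step 9: a a a A A A  =>  a a a a A A   (applied A -> a)
  Step 10: a a a a A A  =>  a a a a A A A   (applied A -> A A)
  Step 11: a a a a A A A  =>  a a a a A A A A   (applied A -> A A)
  Step 12: a a a a A A A A  =>  a a a a A A A A A   (applied A -> A A)
  Step 13: a a a a A A A A A  =>  a a a a A A A A A A   (applied A -> A A)
  Step 14: a a a a A A A A A A  =>  a a a a a A A A A A   (applied A -> a)
  Step 15: a a a a a A A A A A  =>  a a a a a a A A A A   (applied A -> a)
  Step 16: a a a a a a A A A A  =>  a a a a a a A A A A A   (applied A -> A A)
  Step 17: a a a a a a A A A A A  =>  a a a a a a a A A A A   (applied A -> a)
  Step 18: a a a a a a a A A A A  =>  a a a a a a a a A A A   (applied A -> a)
  Step 19: a a a a a a a a A A A  =>  a a a a a a a a A A A A   (applied A -> A A)
  Step 20: a a a a a a a a A A A A  =>  a a a a a a a a a A A A   (applied A -> a)
  Step 21: a a a a a a a a a A A A  =>  a a a a a a a a a a A A   (applied A -> a)
  Step 22: a a a a a a a a a a A A  =>  a a a a a a a a a a A A A   (applied A -> A A)
  Step 23: a a a a a a a a a a A A A  =>  a a a a a a a a a a a A A   (applied A -> a)
  Step 24: a a a a a a a a a a a A A  =>  a a a a a a a a a a a a A   (applied A -> a)
  Step 25: a a a a a a a a a a a a A  =>  a a a a a a a a a a a a A A   (applied A -> A A)
  Step 26: a a a a a a a a a a a a A A  =>  a a a a a a a a a a a a A A A   (applied A -> A A)
  Step 27: a a a a a a a a a a a a A A A  =>  a a a a a a a a a a a a A A A A   (applied A -> A A)
  Step 28: a a a a a a a a a a a a A A A A  =>  a a a a a a a a a a a a A A A A A   (applied A -> A A)
  Step 29: a a a a a a a a a a a a A A A A A  =>  a a a a a a a a a a a a a A A A A   (applied A -> a)
  Step 30: a a a a a a a a a a a a a A A A A  =>  a a a a a a a a a a a a a A A A A A   (applied A -> A A)
  Step 31: a a a a a a a a a a a a a A A A A A  =>  a a a a a a a a a a a a a a A A A A   (applied A -> a)
  Step 32: a a a a a a a a a a a a a a A A A A  =>  a a a a a a a a a a a a a a a A A A   (applied A -> a)
  Step 33: a a a a a a a a a a a a a a a A A A  =>  a a a a a a a a a a a a a a a A A A A   (applied A -> A A)
  Step 34: a a a a a a a a a a a a a a a A A A A  =>  a a a a a a a a a a a a a a a A A A A A   (applied A -> A A)
  Step 35: a a a a a a a a a a a a a a a A A A A A  =>  a a a a a a a a a a a a a a a a A A A A   (applied A -> a)
  Step 36: a a a a a a a a a a a a a a a a A A A A  =>  a a a a a a a a a a a a a a a a a A A A   (applied A -> a)
  Step 37: a a a a a a a a a a a a a a a a a A A A  =>  a a a a a a a a a a a a a a a a a a A A   (applied A -> a)
  Step 38: a a a a a a a a a a a a a a a a a a A A  =>  a a a a a a a a a a a a a a a a a a A A A   (applied A -> A A)
  Step 39: a a a a a a a a a a a a a a a a a a A A A  =>  a a a a a a a a a a a a a a a a a a A A A A   (applied A -> A A)
  Step 40: a a a a a a a a a a a a a a a a a a A A A A  =>  a a a a a a a a a a a a a a a a a a a A A A   (applied A -> a)
  Step 41: a a a a a a a a a a a a a a a a a a a A A A  =>  a a a a a a a a a a a a a a a a a a a a A A   (applied A -> a)
  Step 42: a a a a a a a a a a a a a a a a a a a a A A  =>  a a a a a a a a a a a a a a a a a a a a a A   (applied A -> a)
  Step 43: a a a a a a a a a a a a a a a a a a a a a A  =>  a a a a a a a a a a a a a a a a a a a a a a   (applied A -> a)
Final yield: a a a a a a a a a a a a a a a a a a a a a a
Total rewrite steps: 43

43


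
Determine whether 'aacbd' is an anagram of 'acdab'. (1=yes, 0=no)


Sort characters of 'aacbd': 'aabcd'
Sort characters of 'acdab': 'aabcd'
Sorted forms match -> they ARE anagrams
Result: 1

1


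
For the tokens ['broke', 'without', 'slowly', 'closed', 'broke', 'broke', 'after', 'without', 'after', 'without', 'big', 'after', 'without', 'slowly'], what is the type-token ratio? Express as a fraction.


Tokens: 14
Unique types: ('after', 'big', 'broke', 'closed', 'slowly', 'without') = 6
TTR = 6/14
Simplify: divide both by 2 -> 3/7
TTR = 3/7

3/7


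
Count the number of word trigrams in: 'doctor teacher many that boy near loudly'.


Word trigrams from [7] words:
  Trigram 1: (doctor teacher many)
  Trigram 2: (teacher many that)
  Trigram 3: (many that boy)
  Trigram 4: (that boy near)
  Trigram 5: (boy near loudly)
Total word trigrams: 7 - 2 = 5

5


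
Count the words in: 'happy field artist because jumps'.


Counting words by splitting on spaces:
  Word 1: 'happy'
  Word 2: 'field'
  Word 3: 'artist'
  Word 4: 'because'
  Word 5: 'jumps'
Total words: 5

5


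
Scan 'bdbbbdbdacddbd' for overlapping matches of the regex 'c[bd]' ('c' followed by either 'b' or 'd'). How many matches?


Pattern: c[bd] means 'c' followed by either 'b' or 'd'.
Scanning 'bdbbbdbdacddbd' position-by-position:
  Pos 0: window 'bd' -> no
  Pos 1: window 'db' -> no
  Pos 2: window 'bb' -> no
  Pos 3: window 'bb' -> no
  Pos 4: window 'bd' -> no
  Pos 5: window 'db' -> no
  Pos 6: window 'bd' -> no
  Pos 7: window 'da' -> no
  Pos 8: window 'ac' -> no
  Pos 9: window 'cd' -> MATCH
  Pos 10: window 'dd' -> no
  Pos 11: window 'db' -> no
  Pos 12: window 'bd' -> no
  Pos 13: window 'd' -> no
Total matches: 1

1


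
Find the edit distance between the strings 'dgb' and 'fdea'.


Building DP table for s1='dgb' (len 3) and s2='fdea' (len 4):
       f  d  e  a
    0  1  2  3  4
  d 1  1  1  2  3
  g 2  2  2  2  3
  b 3  3  3  3  3
Edit distance = dp[3][4] = 3

3


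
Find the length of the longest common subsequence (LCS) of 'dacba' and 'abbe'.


DP table for LCS of 'dacba' and 'abbe':
       a  b  b  e
    0  0  0  0  0
  d 0  0  0  0  0
  a 0  1  1  1  1
  c 0  1  1  1  1
  b 0  1  2  2  2
  a 0  1  2  2  2
LCS: 'ab'
LCS length = 2

2


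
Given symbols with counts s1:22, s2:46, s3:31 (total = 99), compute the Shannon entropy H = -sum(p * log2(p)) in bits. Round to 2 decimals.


Computing entropy H = -sum(p_i * log2(p_i)):
  s1: p = 22/99 = 0.2222, -p*log2(p) = 0.4822
  s2: p = 46/99 = 0.4646, -p*log2(p) = 0.5138
  s3: p = 31/99 = 0.3131, -p*log2(p) = 0.5245
H = sum of terms = 1.5205
Rounded to 2 decimals: 1.52

1.52


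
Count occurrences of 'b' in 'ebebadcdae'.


Scanning 'ebebadcdae' for 'b':
  Position 1: 'b' -> MATCH (count: 1)
  Position 3: 'b' -> MATCH (count: 2)
Total occurrences of 'b': 2

2


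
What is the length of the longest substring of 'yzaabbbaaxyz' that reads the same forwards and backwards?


Scanning 'yzaabbbaaxyz' for palindromic substrings.
Substring at positions 2-8: 'aabbbaa'.
Check: reverse('aabbbaa') = 'aabbbaa' -> palindrome confirmed.
Neighbouring characters ('z' / 'x') break symmetry, so it cannot extend further.
No longer palindromic substring exists; longest length = 7

7


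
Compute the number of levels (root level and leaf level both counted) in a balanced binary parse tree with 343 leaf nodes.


In a balanced binary tree with n leaves the deepest leaf is ceil(log2(n)) edges below the root,
so counting node levels inclusive of root and leaves gives ceil(log2(n)) + 1 levels.
log2(343) = 8.4221
ceil(8.4221) = 9
levels = 9 + 1 = 10

10


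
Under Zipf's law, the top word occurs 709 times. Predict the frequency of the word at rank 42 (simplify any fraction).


Zipf's law: freq(rank) = f1 / rank
f1 = 709, rank = 42
freq = 709 / 42
GCD(709, 42) = 1
Simplified: 709/42

709/42


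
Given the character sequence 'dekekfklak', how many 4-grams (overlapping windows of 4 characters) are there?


String 'dekekfklak' has length L = 10.
Number of overlapping n-grams = L - n + 1
Substituting: 10 - 4 + 1 = 7

7


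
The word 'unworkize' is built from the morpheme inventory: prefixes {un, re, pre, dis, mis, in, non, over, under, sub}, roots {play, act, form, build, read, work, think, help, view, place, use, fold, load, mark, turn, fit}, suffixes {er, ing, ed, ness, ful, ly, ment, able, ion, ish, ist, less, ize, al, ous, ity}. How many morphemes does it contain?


Segmenting 'unworkize' against the inventory:
  'un' -> prefix (morpheme 1)
  'work' -> root (morpheme 2)
  'ize' -> suffix (morpheme 3)
Total morphemes: 3

3


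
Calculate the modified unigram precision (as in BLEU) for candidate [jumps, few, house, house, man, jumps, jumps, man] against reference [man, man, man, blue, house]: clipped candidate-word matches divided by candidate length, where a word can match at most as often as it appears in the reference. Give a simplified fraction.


Reference word counts: {'blue': 1, 'house': 1, 'man': 3}
Checking each candidate word (with clipping):
  'jumps' -> not in reference -> no match (matches: 0)
  'few' -> not in reference -> no match (matches: 0)
  'house' -> in reference (ref count 1, used 1/1) -> match (matches: 1)
  'house' -> ref count 1 already used up (1/1) -> clipped, no match (matches: 1)
  'man' -> in reference (ref count 3, used 1/3) -> match (matches: 2)
  'jumps' -> not in reference -> no match (matches: 2)
  'jumps' -> not in reference -> no match (matches: 2)
  'man' -> in reference (ref count 3, used 2/3) -> match (matches: 3)
Clipped matches: 3, Candidate length: 8
Precision = 3/8

3/8


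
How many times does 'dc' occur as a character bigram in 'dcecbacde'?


Scanning 'dcecbacde' for bigram 'dc':
  Position 0: 'dc' -> MATCH
  Position 1: 'ce' -> no
  Position 2: 'ec' -> no
  Position 3: 'cb' -> no
  Position 4: 'ba' -> no
  Position 5: 'ac' -> no
  Position 6: 'cd' -> no
  Position 7: 'de' -> no
Total matches: 1

1


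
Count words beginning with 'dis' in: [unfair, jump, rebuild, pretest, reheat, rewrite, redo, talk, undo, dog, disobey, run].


Checking each word for prefix 'dis':
  'unfair' -> no (count: 0)
  'jump' -> no (count: 0)
  'rebuild' -> no (count: 0)
  'pretest' -> no (count: 0)
  'reheat' -> no (count: 0)
  'rewrite' -> no (count: 0)
  'redo' -> no (count: 0)
  'talk' -> no (count: 0)
  'undo' -> no (count: 0)
  'dog' -> no (count: 0)
  'disobey' -> YES, starts with 'dis' (count: 1)
  'run' -> no (count: 1)
Total with prefix 'dis': 1

1


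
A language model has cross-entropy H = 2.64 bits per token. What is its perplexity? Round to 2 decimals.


Perplexity formula: PP = 2^H
H = 2.64
PP = 2^2.64
Decompose: 2^2.64 = 2^2 * 2^0.64
2^2 = 4, 2^0.64 ~ 1.5583292
PP ~ 4 * 1.5583292 = 6.2333168
Rounded to 2 decimals: 6.23

6.23


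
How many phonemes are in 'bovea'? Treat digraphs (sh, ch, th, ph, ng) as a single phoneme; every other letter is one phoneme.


Parsing 'bovea' greedily, digraphs first:
  'b' -> consonant phoneme (phonemes so far: 1)
  'o' -> vowel phoneme (phonemes so far: 2)
  'v' -> consonant phoneme (phonemes so far: 3)
  'e' -> vowel phoneme (phonemes so far: 4)
  'a' -> vowel phoneme (phonemes so far: 5)
Total phonemes: 5

5


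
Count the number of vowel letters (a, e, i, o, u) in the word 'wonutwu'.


Scanning each character of 'wonutwu':
  Position 1: 'w' -> consonant (running count: 0)
  Position 2: 'o' -> vowel (running count: 1)
  Position 3: 'n' -> consonant (running count: 1)
  Position 4: 'u' -> vowel (running count: 2)
  Position 5: 't' -> consonant (running count: 2)
  Position 6: 'w' -> consonant (running count: 2)
  Position 7: 'u' -> vowel (running count: 3)
Total vowels: 3

3


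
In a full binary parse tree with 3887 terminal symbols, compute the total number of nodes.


Leaf nodes (terminals): 3887
Internal nodes = n - 1 = 3887 - 1 = 3886
Total = leaves + internal = 3887 + 3886 = 7773

7773


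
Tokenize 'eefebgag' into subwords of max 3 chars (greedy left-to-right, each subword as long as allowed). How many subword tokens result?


'eefebgag' has 8 characters.
Chunking with max size 3:
  Chunk 1: 'eef' (positions 0-2)
  Chunk 2: 'ebg' (positions 3-5)
  Chunk 3: 'ag' (positions 6-7)
Total chunks: ceil(8 / 3) = 3

3


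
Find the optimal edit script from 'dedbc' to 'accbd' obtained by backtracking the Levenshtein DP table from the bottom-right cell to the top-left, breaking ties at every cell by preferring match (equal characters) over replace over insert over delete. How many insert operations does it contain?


Edit distance = 4. Backtracking from cell (5, 5) with preference match > replace > insert > delete,
then listing the resulting alignment 'dedbc' -> 'accbd' left to right:
  Step 1: replace d->a
  Step 2: replace e->c
  Step 3: replace d->c
  Step 4: keep 'b'
  Step 5: replace c->d
Total insertions: 0

0


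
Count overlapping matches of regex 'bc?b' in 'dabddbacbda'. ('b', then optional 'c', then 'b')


Pattern: bc?b means 'b', then optional 'c', then 'b'.
Scanning 'dabddbacbda' position-by-position:
  Pos 0: window 'dab' -> no
  Pos 1: window 'abd' -> no
  Pos 2: window 'bdd' -> no
  Pos 3: window 'ddb' -> no
  Pos 4: window 'dba' -> no
  Pos 5: window 'bac' -> no
  Pos 6: window 'acb' -> no
  Pos 7: window 'cbd' -> no
  Pos 8: window 'bda' -> no
  Pos 9: window 'da' -> no
  Pos 10: window 'a' -> no
Total matches: 0

0


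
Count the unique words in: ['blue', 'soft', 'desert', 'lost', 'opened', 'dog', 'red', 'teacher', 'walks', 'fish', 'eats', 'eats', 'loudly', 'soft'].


Listing all tokens and tracking unique types:
  Token 1: 'blue' -> NEW (unique so far: 1)
  Token 2: 'soft' -> NEW (unique so far: 2)
  Token 3: 'desert' -> NEW (unique so far: 3)
  Token 4: 'lost' -> NEW (unique so far: 4)
  Token 5: 'opened' -> NEW (unique so far: 5)
  Token 6: 'dog' -> NEW (unique so far: 6)
  Token 7: 'red' -> NEW (unique so far: 7)
  Token 8: 'teacher' -> NEW (unique so far: 8)
  Token 9: 'walks' -> NEW (unique so far: 9)
  Token 10: 'fish' -> NEW (unique so far: 10)
  Token 11: 'eats' -> NEW (unique so far: 11)
  Token 12: 'eats' -> duplicate (unique so far: 11)
  Token 13: 'loudly' -> NEW (unique so far: 12)
  Token 14: 'soft' -> duplicate (unique so far: 12)
Unique types: ('blue', 'desert', 'dog', 'eats', 'fish', 'lost', 'loudly', 'opened', 'red', 'soft', 'teacher', 'walks')
Vocabulary size: 12

12
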